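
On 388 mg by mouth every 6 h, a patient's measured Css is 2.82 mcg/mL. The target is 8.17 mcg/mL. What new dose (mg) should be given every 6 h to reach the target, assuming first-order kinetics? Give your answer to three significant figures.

With linear kinetics, Css is proportional to dose rate (D/τ) at fixed clearance.
D₂ = D₁ × (Css,target / Css,current) = 388 × 8.17/2.82 = 1124 mg

1120 mg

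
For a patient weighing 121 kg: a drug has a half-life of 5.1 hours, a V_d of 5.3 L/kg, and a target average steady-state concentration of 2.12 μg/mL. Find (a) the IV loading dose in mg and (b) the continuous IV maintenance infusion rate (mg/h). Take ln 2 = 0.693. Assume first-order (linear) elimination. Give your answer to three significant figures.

(a) 1360 mg; (b) 185 mg/h

Total Vd = 5.3 × 121 = 641.3 L
LD = Vd × C = 641.3 × 2.12 = 1360 mg
CL = 0.693 × Vd / t½ = 0.693 × 641.3 / 5.1 = 87.14 L/h
Infusion rate = CL × Css = 87.14 × 2.12 = 184.7 mg/h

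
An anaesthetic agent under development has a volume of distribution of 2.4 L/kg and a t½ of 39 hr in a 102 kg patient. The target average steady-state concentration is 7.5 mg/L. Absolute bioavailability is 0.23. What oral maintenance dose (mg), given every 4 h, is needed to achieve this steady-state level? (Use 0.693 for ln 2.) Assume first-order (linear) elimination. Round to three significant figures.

567 mg

Total Vd = 2.4 × 102 = 244.8 L
CL = 0.693 × Vd / t½ = 0.693 × 244.8 / 39 = 4.350 L/h
D = CL × Css × τ / F = 4.350 × 7.5 × 4 / 0.23 = 567.4 mg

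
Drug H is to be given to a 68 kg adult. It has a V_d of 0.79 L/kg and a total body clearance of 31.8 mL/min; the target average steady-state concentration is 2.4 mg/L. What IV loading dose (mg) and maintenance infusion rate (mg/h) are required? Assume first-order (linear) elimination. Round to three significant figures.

Vd(total) = 68 kg × 0.79 L/kg = 53.72 L
Loading dose = Vd × C = 53.72 × 2.4 = 128.9 mg
CL = 31.8 mL/min = 31.8 × 0.06 = 1.908 L/h
Infusion rate = 1.908 L/h × 2.4 mg/L = 4.579 mg/h

(a) 129 mg; (b) 4.58 mg/h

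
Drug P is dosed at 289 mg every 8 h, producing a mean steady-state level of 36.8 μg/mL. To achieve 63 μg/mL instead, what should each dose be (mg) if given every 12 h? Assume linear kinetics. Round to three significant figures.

742 mg

For first-order elimination, Css ∝ F·D/(CL·τ); F and CL are unchanged, so Css ∝ D/τ.
D₂ = D₁ × (Css,target / Css,current) × (τ₂/τ₁) = 289 × (63/36.8) × (12/8) = 742.1 mg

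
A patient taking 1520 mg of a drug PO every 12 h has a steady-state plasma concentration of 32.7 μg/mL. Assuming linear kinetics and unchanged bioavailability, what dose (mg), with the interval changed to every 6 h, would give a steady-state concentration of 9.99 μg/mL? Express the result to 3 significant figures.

For first-order elimination, Css ∝ F·D/(CL·τ); F and CL are unchanged, so Css ∝ D/τ.
D₂ = D₁ × (Css,target / Css,current) × (τ₂/τ₁) = 1520 × (9.99/32.7) × (6/12) = 232.2 mg

232 mg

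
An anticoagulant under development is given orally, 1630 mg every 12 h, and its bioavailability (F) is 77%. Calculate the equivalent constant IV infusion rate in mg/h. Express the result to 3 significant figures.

Equivalent systemic input: infusion rate = F·D/τ.
Rate = 0.77 × 1630 / 12 = 104.6 mg/h

105 mg/h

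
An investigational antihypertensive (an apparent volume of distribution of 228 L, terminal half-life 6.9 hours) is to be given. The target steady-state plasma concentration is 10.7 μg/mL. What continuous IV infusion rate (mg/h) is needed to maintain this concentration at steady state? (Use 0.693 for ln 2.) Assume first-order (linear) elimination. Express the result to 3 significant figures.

245 mg/h

CL = 0.693 × Vd / t½ = 0.693 × 228.0 / 6.9 = 22.90 L/h
Infusion rate = CL × Css = 22.90 × 10.7 = 245.0 mg/h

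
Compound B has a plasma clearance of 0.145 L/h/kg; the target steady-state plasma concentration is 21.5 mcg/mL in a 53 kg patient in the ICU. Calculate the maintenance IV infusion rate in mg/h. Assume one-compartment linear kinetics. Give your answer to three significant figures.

165 mg/h

CL = 0.145 L/h/kg × 53 kg = 7.685 L/h
Infusion rate = CL · Css = 7.685 L/h × 21.5 mg/L = 165.2 mg/h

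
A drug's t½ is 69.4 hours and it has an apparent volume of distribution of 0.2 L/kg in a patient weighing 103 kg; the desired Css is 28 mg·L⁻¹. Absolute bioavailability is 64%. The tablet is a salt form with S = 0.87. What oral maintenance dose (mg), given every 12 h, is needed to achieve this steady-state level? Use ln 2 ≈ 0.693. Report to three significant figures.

124 mg

Vd = 0.2 L/kg × 103 kg = 20.60 L
k = 0.693/69.4 = 0.009986 h⁻¹, so CL = k·Vd = 0.009986 × 20.60 = 0.2057 L/h
D = CL × Css × τ / F / S = 0.2057 × 28 × 12 / 0.64 / 0.87 = 124.1 mg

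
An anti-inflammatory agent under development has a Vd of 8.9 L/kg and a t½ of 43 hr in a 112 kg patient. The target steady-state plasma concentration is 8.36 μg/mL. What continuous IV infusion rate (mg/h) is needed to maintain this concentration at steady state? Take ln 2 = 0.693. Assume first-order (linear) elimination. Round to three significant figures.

Vd(total) = 112 kg × 8.9 L/kg = 996.8 L
CL = ln 2 · Vd / t½ = 0.693 × 996.8 / 43 = 16.06 L/h
Infusion rate = CL × Css = 16.06 × 8.36 = 134.3 mg/h

134 mg/h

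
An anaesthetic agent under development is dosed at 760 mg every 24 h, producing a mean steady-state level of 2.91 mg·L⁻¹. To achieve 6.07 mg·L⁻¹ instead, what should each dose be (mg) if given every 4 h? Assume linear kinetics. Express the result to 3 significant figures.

264 mg

For first-order elimination, Css ∝ F·D/(CL·τ); F and CL are unchanged, so Css ∝ D/τ.
D₂ = D₁ × (Css,target / Css,current) × (τ₂/τ₁) = 760 × (6.07/2.91) × (4/24) = 264.2 mg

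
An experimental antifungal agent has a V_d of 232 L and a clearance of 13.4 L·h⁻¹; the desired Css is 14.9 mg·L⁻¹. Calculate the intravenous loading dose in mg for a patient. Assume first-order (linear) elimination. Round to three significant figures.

LD = Vd × C = 232.0 × 14.90 = 3457 mg

3460 mg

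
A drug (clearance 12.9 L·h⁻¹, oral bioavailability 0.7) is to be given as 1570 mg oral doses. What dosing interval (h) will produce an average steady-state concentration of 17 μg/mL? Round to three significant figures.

5.01 h

F·D/τ = CL·Css → τ = F·D / (CL·Css).
τ = 0.7 × 1570 / (12.9 × 17) = 5.011 h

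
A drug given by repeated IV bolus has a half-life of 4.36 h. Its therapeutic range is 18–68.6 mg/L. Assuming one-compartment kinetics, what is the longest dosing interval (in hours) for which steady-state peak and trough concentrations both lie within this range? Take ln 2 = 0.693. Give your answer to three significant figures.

8.42 h

k = 0.693 / t½ = 0.693 / 4.36 = 0.1589 h⁻¹
Between IV bolus doses, concentration decays as C = C₀·e^(−kτ), so C_peak/C_trough = e^(kτ).
τ_max = ln(C_peak/C_trough) / k = ln(68.6/18) / 0.1589 = 1.338 / 0.1589 = 8.420 h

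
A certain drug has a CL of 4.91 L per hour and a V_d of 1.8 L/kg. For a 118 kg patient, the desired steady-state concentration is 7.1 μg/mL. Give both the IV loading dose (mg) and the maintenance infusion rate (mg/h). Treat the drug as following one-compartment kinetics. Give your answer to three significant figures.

Vd = 1.8 L/kg × 118 kg = 212.4 L
Loading: fill Vd to C_target → 212.4 L × 7.1 mg/L = 1508 mg
Maintenance infusion rate = CL × Css = 4.910 × 7.1 = 34.86 mg/h

(a) 1510 mg; (b) 34.9 mg/h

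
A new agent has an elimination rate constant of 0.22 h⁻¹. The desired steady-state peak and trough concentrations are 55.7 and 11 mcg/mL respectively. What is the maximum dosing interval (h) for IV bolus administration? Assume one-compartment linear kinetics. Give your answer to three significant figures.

7.37 h

Between IV bolus doses, concentration decays as C = C₀·e^(−kτ), so C_peak/C_trough = e^(kτ).
τ_max = ln(C_peak/C_trough) / k = ln(55.7/11) / 0.2200 = 1.622 / 0.2200 = 7.373 h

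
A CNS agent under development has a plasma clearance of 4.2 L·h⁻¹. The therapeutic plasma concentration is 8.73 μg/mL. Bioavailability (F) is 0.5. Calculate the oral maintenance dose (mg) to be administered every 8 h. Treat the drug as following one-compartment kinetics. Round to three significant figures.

D = CL × Css × τ / F = 4.200 × 8.73 × 8 / 0.5 = 586.7 mg

587 mg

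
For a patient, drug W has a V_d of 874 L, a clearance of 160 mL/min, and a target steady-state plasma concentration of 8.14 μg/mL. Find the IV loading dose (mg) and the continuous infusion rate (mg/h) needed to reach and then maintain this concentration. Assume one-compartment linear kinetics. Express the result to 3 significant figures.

Loading dose = Vd × C = 874.0 × 8.14 = 7114 mg
CL = 160 mL/min × 60/1000 = 9.600 L/h
Maintenance: replace elimination → rate = CL × Css = 9.600 × 8.14 = 78.14 mg/h

(a) 7110 mg; (b) 78.1 mg/h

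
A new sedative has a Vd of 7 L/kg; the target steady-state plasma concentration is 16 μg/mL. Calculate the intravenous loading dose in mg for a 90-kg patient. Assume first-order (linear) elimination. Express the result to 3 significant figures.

10100 mg

Vd(total) = 90 kg × 7 L/kg = 630.0 L
LD = Vd × C = 630.0 × 16.00 = 10080 mg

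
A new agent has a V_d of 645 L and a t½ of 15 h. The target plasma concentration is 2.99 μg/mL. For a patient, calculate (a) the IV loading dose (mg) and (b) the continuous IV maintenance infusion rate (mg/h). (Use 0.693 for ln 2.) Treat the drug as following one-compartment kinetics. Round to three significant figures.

(a) 1930 mg; (b) 89.1 mg/h

LD = Vd × C = 645.0 × 2.99 = 1929 mg
CL = 0.693 × Vd / t½ = 0.693 × 645.0 / 15 = 29.80 L/h
Infusion rate = CL × Css = 29.80 × 2.99 = 89.10 mg/h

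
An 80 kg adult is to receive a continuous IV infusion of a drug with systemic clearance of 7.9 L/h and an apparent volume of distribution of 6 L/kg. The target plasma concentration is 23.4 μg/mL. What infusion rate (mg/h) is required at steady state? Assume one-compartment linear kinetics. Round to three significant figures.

185 mg/h

Rate = CL × Css = 7.900 × 23.4 = 184.9 mg/h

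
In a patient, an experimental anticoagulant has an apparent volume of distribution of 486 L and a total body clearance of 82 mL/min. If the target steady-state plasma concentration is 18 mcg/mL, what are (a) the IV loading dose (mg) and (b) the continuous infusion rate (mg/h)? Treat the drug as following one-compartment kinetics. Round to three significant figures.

(a) 8750 mg; (b) 88.6 mg/h

Loading dose = Vd × C = 486.0 × 18 = 8748 mg
Convert clearance: 82 mL/min × 60 min/h ÷ 1000 mL/L = 4.920 L/h
Infusion rate = 4.920 L/h × 18 mg/L = 88.56 mg/h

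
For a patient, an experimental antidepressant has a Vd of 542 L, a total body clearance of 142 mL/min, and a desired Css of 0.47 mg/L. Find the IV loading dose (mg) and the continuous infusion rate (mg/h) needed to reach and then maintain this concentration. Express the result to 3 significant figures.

(a) 255 mg; (b) 4.00 mg/h

Loading dose = Vd × C = 542.0 × 0.47 = 254.7 mg
Convert clearance: 142 mL/min × 60 min/h ÷ 1000 mL/L = 8.520 L/h
Maintenance infusion rate = CL × Css = 8.520 × 0.47 = 4.004 mg/h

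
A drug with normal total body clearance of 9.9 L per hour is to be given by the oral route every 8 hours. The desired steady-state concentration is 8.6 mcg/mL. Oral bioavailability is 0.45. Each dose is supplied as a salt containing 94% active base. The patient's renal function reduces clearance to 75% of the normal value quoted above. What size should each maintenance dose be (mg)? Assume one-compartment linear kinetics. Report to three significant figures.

1210 mg

Patient clearance = 0.75 × 9.900 = 7.425 L/h
At steady state, dose per interval replaces the amount cleared in that interval: F·S·D/τ = CL·Css.
D = CL × Css × τ / F / S = 7.425 × 8.6 × 8 / 0.45 / 0.94 = 1208 mg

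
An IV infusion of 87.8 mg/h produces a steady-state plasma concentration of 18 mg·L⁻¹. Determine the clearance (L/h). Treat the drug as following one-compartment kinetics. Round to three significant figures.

4.88 L/h

At steady state, infusion rate = CL × Css, so CL = rate / Css.
CL = 87.8 / 18 = 4.878 L/h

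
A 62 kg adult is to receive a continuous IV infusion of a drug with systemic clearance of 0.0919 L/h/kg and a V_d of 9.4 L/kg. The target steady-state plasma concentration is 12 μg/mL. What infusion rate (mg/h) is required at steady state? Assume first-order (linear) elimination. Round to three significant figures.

CL = 0.0919 L/h/kg × 62 kg = 5.698 L/h
At steady state, infusion rate equals elimination rate: rate in = CL × Css.
Infusion rate = CL · Css = 5.698 L/h × 12 mg/L = 68.38 mg/h

68.4 mg/h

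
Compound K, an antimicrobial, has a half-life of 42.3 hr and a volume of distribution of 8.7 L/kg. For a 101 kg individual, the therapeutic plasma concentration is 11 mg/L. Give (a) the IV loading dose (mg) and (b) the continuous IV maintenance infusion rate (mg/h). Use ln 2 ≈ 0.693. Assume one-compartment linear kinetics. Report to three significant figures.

(a) 9670 mg; (b) 158 mg/h

Vd(total) = 101 kg × 8.7 L/kg = 878.7 L
LD = Vd × C = 878.7 × 11 = 9666 mg
CL = 0.693 × Vd / t½ = 0.693 × 878.7 / 42.3 = 14.40 L/h
Infusion rate = CL × Css = 14.40 × 11 = 158.4 mg/h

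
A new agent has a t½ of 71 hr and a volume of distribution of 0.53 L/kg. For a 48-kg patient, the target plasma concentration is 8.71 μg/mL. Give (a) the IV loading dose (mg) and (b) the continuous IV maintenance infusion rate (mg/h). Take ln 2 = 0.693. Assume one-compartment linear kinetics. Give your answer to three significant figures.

Total Vd = 0.53 × 48 = 25.44 L
LD = Vd × C = 25.44 × 8.71 = 221.6 mg
CL = 0.693 × Vd / t½ = 0.693 × 25.44 / 71 = 0.2483 L/h
Infusion rate = CL × Css = 0.2483 × 8.71 = 2.163 mg/h

(a) 222 mg; (b) 2.16 mg/h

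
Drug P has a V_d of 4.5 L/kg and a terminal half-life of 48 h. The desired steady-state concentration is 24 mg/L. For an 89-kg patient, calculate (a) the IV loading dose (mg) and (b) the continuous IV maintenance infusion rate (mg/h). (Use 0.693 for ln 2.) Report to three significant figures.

(a) 9610 mg; (b) 139 mg/h

Total Vd = 4.5 × 89 = 400.5 L
LD = Vd × C = 400.5 × 24 = 9612 mg
CL = 0.693 × Vd / t½ = 0.693 × 400.5 / 48 = 5.782 L/h
Infusion rate = CL × Css = 5.782 × 24 = 138.8 mg/h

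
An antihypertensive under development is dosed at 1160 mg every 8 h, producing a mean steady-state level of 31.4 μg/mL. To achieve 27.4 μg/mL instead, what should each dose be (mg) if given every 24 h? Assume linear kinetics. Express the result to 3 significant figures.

3040 mg

For first-order elimination, Css ∝ F·D/(CL·τ); F and CL are unchanged, so Css ∝ D/τ.
D₂ = D₁ × (Css,target / Css,current) × (τ₂/τ₁) = 1160 × (27.4/31.4) × (24/8) = 3037 mg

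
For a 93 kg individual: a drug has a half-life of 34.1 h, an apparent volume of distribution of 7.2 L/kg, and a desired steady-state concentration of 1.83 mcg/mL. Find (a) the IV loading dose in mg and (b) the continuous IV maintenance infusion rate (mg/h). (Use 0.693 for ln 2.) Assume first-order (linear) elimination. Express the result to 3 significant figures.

Vd = 7.2 L/kg × 93 kg = 669.6 L
LD = Vd × C = 669.6 × 1.83 = 1225 mg
CL = 0.693 × Vd / t½ = 0.693 × 669.6 / 34.1 = 13.61 L/h
Infusion rate = CL × Css = 13.61 × 1.83 = 24.91 mg/h

(a) 1230 mg; (b) 24.9 mg/h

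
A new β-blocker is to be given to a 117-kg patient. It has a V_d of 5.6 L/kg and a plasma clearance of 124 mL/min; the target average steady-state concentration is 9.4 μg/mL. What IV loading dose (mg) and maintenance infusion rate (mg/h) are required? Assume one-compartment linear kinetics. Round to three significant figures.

Vd = 5.6 L/kg × 117 kg = 655.2 L
LD = Vd · C_target = 655.2 × 9.4 = 6159 mg
CL = 124 mL/min × 60/1000 = 7.440 L/h
Infusion rate = 7.440 L/h × 9.4 mg/L = 69.94 mg/h

(a) 6160 mg; (b) 69.9 mg/h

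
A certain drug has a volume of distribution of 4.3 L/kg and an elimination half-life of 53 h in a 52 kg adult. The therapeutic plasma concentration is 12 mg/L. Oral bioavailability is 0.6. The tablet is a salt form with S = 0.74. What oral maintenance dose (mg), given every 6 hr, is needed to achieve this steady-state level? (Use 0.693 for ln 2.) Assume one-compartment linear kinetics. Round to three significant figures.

474 mg

Vd = 4.3 L/kg × 52 kg = 223.6 L
k = 0.693/53 = 0.01308 h⁻¹, so CL = k·Vd = 0.01308 × 223.6 = 2.925 L/h
D = CL × Css × τ / F / S = 2.925 × 12 × 6 / 0.6 / 0.74 = 474.3 mg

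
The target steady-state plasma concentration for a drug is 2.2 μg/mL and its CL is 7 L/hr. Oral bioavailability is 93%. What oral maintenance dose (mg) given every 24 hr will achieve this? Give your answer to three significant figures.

D = CL × Css × τ / F = 7.000 × 2.2 × 24 / 0.93 = 397.4 mg

397 mg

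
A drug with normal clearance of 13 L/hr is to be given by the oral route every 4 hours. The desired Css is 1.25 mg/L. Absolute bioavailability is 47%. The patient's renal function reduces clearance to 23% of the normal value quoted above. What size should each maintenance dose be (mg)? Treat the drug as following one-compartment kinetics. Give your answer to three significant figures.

Patient clearance = 0.23 × 13.00 = 2.990 L/h
D = CL × Css × τ / F = 2.990 × 1.25 × 4 / 0.47 = 31.81 mg

31.8 mg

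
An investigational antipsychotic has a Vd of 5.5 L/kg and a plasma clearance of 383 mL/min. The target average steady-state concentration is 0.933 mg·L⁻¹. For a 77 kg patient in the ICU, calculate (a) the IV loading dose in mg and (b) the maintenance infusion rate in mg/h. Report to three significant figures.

Total Vd = 5.5 × 77 = 423.5 L
LD = Vd · C_target = 423.5 × 0.933 = 395.1 mg
Convert clearance: 383 mL/min × 60 min/h ÷ 1000 mL/L = 22.98 L/h
Maintenance infusion rate = CL × Css = 22.98 × 0.933 = 21.44 mg/h

(a) 395 mg; (b) 21.4 mg/h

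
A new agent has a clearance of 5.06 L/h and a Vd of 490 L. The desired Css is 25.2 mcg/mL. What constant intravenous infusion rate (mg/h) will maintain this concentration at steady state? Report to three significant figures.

128 mg/h

At steady state, infusion rate equals elimination rate: rate in = CL × Css.
Infusion rate = CL · Css = 5.060 L/h × 25.2 mg/L = 127.5 mg/h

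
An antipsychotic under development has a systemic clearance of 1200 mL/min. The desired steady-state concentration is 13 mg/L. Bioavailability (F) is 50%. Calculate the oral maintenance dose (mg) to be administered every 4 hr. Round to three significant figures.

7490 mg

CL = 1200 mL/min × 60/1000 = 72.00 L/h
D = CL × Css × τ / F = 72.00 × 13 × 4 / 0.5 = 7488 mg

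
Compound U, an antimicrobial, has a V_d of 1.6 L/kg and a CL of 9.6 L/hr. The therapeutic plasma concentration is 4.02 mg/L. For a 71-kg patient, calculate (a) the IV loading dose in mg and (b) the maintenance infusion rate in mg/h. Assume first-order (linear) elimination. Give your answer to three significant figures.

Vd = 1.6 L/kg × 71 kg = 113.6 L
Loading dose = Vd × C = 113.6 × 4.02 = 456.7 mg
Maintenance: replace elimination → rate = CL × Css = 9.600 × 4.02 = 38.59 mg/h

(a) 457 mg; (b) 38.6 mg/h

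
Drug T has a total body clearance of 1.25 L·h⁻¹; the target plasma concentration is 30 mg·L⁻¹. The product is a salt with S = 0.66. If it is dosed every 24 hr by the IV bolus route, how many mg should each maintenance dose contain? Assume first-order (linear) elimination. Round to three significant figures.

1360 mg

D = CL × Css × τ / S = 1.250 × 30 × 24 / 0.66 = 1364 mg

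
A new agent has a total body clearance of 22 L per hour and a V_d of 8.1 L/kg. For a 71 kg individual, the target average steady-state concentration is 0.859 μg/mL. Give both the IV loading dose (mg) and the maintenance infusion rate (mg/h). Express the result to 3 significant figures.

Total Vd = 8.1 × 71 = 575.1 L
Loading dose = Vd × C = 575.1 × 0.859 = 494.0 mg
Maintenance: replace elimination → rate = CL × Css = 22.00 × 0.859 = 18.90 mg/h

(a) 494 mg; (b) 18.9 mg/h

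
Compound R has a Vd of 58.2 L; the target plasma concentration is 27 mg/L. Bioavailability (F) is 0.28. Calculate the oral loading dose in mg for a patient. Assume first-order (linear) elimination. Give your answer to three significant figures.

The loading dose fills Vd to the target concentration.
LD = Vd × C / F = 58.20 × 27.00 / 0.28 = 5612 mg

5610 mg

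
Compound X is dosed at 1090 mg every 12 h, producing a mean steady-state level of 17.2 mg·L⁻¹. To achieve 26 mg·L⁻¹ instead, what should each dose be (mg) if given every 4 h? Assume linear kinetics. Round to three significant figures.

For first-order elimination, Css ∝ F·D/(CL·τ); F and CL are unchanged, so Css ∝ D/τ.
D₂ = D₁ × (Css,target / Css,current) × (τ₂/τ₁) = 1090 × (26/17.2) × (4/12) = 549.2 mg

549 mg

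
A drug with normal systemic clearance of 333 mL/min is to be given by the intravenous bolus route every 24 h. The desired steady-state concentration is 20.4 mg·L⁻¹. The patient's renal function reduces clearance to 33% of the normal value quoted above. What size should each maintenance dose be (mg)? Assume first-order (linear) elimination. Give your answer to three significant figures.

3230 mg

CL = 333 mL/min = 333 × 0.06 = 19.98 L/h
Patient clearance = 0.33 × 19.98 = 6.593 L/h
D = CL × Css × τ = 6.593 × 20.4 × 24 = 3228 mg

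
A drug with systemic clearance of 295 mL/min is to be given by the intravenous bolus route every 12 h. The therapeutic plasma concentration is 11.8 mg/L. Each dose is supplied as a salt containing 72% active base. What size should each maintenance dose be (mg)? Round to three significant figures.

Convert clearance: 295 mL/min × 60 min/h ÷ 1000 mL/L = 17.70 L/h
D = CL × Css × τ / S = 17.70 × 11.8 × 12 / 0.72 = 3481 mg

3480 mg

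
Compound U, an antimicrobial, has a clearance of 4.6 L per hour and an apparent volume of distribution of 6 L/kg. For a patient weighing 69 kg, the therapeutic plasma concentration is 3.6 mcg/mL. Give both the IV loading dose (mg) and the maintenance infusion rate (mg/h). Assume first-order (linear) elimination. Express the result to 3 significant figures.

Total Vd = 6 × 69 = 414.0 L
Loading dose = Vd × C = 414.0 × 3.6 = 1490 mg
Maintenance: replace elimination → rate = CL × Css = 4.600 × 3.6 = 16.56 mg/h

(a) 1490 mg; (b) 16.6 mg/h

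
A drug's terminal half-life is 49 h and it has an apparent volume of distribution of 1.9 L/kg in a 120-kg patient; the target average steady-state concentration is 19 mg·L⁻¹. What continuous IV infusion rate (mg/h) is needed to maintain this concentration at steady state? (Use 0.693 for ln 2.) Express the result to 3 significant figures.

61.3 mg/h

Total Vd = 1.9 × 120 = 228.0 L
CL = ln 2 · Vd / t½ = 0.693 × 228.0 / 49 = 3.225 L/h
Infusion rate = CL × Css = 3.225 × 19 = 61.28 mg/h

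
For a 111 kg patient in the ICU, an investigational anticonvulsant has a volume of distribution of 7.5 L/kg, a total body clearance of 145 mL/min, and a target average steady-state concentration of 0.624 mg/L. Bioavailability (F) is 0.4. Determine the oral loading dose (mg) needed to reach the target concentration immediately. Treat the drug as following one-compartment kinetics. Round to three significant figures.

Vd = 7.5 L/kg × 111 kg = 832.5 L
Loading dose depends on Vd (not clearance): it fills the distribution volume.
LD = Vd × C / F = 832.5 × 0.6240 / 0.4 = 1299 mg

1300 mg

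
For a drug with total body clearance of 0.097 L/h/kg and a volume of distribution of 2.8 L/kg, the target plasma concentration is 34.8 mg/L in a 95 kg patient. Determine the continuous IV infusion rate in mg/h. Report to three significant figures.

CL = 0.097 L/h/kg × 95 kg = 9.215 L/h
R₀ = 9.215 × 34.8 = 320.7 mg/h

321 mg/h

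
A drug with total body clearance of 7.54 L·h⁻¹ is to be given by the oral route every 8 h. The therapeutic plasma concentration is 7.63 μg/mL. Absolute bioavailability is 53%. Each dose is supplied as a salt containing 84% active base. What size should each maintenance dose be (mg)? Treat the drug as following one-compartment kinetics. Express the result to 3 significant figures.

1030 mg

At steady state, dose per interval replaces the amount cleared in that interval: F·S·D/τ = CL·Css.
D = CL × Css × τ / F / S = 7.540 × 7.63 × 8 / 0.53 / 0.84 = 1034 mg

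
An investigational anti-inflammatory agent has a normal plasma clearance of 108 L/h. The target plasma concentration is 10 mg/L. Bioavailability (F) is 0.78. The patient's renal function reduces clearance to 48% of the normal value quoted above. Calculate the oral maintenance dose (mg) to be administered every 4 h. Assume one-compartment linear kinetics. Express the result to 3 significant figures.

Patient clearance = 0.48 × 108.0 = 51.84 L/h
At steady state, dose per interval replaces the amount cleared in that interval: F·D/τ = CL·Css.
D = CL × Css × τ / F = 51.84 × 10 × 4 / 0.78 = 2658 mg

2660 mg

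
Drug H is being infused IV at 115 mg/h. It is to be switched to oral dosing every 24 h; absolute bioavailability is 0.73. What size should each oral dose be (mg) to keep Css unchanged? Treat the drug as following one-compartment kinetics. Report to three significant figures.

3780 mg

To maintain the same Css, the systemic dosing rate must be unchanged: F·D/τ = infusion rate.
D = rate × τ / F = 115 × 24 / 0.73 = 3781 mg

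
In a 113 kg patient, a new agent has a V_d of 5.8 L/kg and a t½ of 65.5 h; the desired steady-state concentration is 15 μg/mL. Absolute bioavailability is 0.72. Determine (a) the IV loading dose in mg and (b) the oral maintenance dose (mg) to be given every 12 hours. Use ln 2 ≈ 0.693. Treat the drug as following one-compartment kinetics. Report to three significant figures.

(a) 9830 mg; (b) 1730 mg

Vd(total) = 113 kg × 5.8 L/kg = 655.4 L
LD = Vd × C = 655.4 × 15 = 9831 mg
CL = 0.693 × Vd / t½ = 0.693 × 655.4 / 65.5 = 6.934 L/h
D = CL × Css × τ / F = 6.934 × 15 × 12 / 0.72 = 1734 mg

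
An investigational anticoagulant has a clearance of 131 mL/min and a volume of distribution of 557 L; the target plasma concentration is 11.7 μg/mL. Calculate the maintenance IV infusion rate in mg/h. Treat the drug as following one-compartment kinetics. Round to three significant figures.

92.0 mg/h

Convert clearance: 131 mL/min × 60 min/h ÷ 1000 mL/L = 7.860 L/h
Maintenance depends on clearance, not Vd — rate in must match rate out.
R₀ = 7.860 × 11.7 = 91.96 mg/h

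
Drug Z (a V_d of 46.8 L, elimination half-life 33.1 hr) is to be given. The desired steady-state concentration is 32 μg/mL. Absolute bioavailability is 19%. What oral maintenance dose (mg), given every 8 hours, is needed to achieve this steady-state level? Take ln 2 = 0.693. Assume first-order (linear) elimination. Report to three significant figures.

k = 0.693/33.1 = 0.02094 h⁻¹, so CL = k·Vd = 0.02094 × 46.80 = 0.9800 L/h
D = CL × Css × τ / F = 0.9800 × 32 × 8 / 0.19 = 1320 mg

1320 mg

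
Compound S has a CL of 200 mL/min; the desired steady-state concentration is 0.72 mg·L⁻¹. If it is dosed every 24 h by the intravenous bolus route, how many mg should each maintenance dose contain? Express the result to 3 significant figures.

207 mg

Convert clearance: 200 mL/min × 60 min/h ÷ 1000 mL/L = 12.00 L/h
At steady state, dose per interval replaces the amount cleared in that interval: D/τ = CL·Css.
D = CL × Css × τ = 12.00 × 0.72 × 24 = 207.4 mg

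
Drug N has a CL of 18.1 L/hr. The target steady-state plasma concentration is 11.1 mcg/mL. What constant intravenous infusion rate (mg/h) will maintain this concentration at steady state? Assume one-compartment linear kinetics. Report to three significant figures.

201 mg/h

Rate = CL × Css = 18.10 × 11.1 = 200.9 mg/h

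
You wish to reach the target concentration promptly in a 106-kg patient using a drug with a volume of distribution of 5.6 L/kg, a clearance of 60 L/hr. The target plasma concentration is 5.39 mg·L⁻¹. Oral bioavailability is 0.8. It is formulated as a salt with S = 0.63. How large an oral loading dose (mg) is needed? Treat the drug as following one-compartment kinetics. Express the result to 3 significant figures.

Vd(total) = 106 kg × 5.6 L/kg = 593.6 L
LD = Vd × C / F / S = 593.6 × 5.390 / 0.8 / 0.63 = 6348 mg

6350 mg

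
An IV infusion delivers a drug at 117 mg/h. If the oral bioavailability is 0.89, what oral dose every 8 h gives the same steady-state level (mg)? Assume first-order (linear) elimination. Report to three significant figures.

To maintain the same Css, the systemic dosing rate must be unchanged: F·D/τ = infusion rate.
D = rate × τ / F = 117 × 8 / 0.89 = 1052 mg

1050 mg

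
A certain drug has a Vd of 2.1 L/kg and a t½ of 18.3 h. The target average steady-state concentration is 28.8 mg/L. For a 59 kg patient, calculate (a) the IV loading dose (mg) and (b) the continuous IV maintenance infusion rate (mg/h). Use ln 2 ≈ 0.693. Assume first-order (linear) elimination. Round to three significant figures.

Vd = 2.1 L/kg × 59 kg = 123.9 L
LD = Vd × C = 123.9 × 28.8 = 3568 mg
CL = 0.693 × Vd / t½ = 0.693 × 123.9 / 18.3 = 4.692 L/h
Infusion rate = CL × Css = 4.692 × 28.8 = 135.1 mg/h

(a) 3570 mg; (b) 135 mg/h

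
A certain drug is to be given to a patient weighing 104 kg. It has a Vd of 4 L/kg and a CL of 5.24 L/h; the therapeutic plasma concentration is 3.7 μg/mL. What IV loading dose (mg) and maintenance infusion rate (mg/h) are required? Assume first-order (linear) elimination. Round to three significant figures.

Vd = 4 L/kg × 104 kg = 416.0 L
Loading dose = Vd × C = 416.0 × 3.7 = 1539 mg
Maintenance infusion rate = CL × Css = 5.240 × 3.7 = 19.39 mg/h

(a) 1540 mg; (b) 19.4 mg/h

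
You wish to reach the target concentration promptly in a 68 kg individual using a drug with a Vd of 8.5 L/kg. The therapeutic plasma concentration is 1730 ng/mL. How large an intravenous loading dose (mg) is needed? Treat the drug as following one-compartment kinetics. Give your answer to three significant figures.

Total Vd = 8.5 × 68 = 578.0 L
C = 1730 ng/mL = 1.730 mg/L
LD = Vd × C = 578.0 × 1.730 = 999.9 mg

1000 mg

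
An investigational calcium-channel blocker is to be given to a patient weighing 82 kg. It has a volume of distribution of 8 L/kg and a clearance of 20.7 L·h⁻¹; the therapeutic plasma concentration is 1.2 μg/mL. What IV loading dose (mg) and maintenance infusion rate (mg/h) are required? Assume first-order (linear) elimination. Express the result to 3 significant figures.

Vd = 8 L/kg × 82 kg = 656.0 L
LD = Vd · C_target = 656.0 × 1.2 = 787.2 mg
Infusion rate = 20.70 L/h × 1.2 mg/L = 24.84 mg/h

(a) 787 mg; (b) 24.8 mg/h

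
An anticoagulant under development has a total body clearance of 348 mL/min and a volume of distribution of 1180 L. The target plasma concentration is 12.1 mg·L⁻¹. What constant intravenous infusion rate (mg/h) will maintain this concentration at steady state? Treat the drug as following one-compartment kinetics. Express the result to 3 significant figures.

253 mg/h

Convert clearance: 348 mL/min × 60 min/h ÷ 1000 mL/L = 20.88 L/h
Infusion rate = CL · Css = 20.88 L/h × 12.1 mg/L = 252.6 mg/h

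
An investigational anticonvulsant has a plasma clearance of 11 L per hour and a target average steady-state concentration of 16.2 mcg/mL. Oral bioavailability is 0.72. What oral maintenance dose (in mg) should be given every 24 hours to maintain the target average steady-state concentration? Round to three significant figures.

At steady state, dose per interval replaces the amount cleared in that interval: F·D/τ = CL·Css.
D = CL × Css × τ / F = 11.00 × 16.2 × 24 / 0.72 = 5940 mg

5940 mg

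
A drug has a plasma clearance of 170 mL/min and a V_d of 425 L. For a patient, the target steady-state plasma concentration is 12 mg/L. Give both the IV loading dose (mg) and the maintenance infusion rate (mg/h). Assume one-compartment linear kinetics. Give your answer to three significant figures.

LD = Vd · C_target = 425.0 × 12 = 5100 mg
CL = 170 mL/min = 170 × 0.06 = 10.20 L/h
Maintenance infusion rate = CL × Css = 10.20 × 12 = 122.4 mg/h

(a) 5100 mg; (b) 122 mg/h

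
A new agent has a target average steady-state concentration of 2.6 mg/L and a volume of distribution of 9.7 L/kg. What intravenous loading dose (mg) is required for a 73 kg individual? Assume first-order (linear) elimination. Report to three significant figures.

Total Vd = 9.7 × 73 = 708.1 L
LD = Vd × C = 708.1 × 2.600 = 1841 mg

1840 mg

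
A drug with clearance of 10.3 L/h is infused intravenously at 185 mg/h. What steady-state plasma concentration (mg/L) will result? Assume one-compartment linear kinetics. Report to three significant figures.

Css = rate / CL = 185 / 10.30 = 17.96 mg/L

18.0 mg/L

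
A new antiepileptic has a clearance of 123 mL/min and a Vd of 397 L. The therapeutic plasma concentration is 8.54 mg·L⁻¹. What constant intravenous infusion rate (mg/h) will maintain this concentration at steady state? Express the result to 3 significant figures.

CL = 123 mL/min × 60/1000 = 7.380 L/h
Infusion rate = CL · Css = 7.380 L/h × 8.54 mg/L = 63.03 mg/h

63.0 mg/h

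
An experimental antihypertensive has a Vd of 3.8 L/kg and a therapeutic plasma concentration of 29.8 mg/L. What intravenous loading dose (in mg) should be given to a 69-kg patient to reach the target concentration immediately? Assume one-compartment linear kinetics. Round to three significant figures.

7810 mg

Vd = 3.8 L/kg × 69 kg = 262.2 L
LD = Vd × C = 262.2 × 29.80 = 7814 mg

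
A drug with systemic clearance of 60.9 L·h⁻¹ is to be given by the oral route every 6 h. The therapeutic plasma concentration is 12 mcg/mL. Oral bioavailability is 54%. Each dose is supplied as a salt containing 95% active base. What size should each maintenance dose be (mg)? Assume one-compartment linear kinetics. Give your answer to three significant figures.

At steady state, dose per interval replaces the amount cleared in that interval: F·S·D/τ = CL·Css.
D = CL × Css × τ / F / S = 60.90 × 12 × 6 / 0.54 / 0.95 = 8547 mg

8550 mg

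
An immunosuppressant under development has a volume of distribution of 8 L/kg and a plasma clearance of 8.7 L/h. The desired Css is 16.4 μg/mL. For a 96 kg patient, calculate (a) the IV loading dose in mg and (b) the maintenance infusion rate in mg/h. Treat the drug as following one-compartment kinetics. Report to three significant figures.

(a) 12600 mg; (b) 143 mg/h

Vd(total) = 96 kg × 8 L/kg = 768.0 L
Loading dose = Vd × C = 768.0 × 16.4 = 12600 mg
Infusion rate = 8.700 L/h × 16.4 mg/L = 142.7 mg/h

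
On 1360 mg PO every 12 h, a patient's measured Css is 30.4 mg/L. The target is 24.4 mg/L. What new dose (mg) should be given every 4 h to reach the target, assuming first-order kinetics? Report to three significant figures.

364 mg

With linear kinetics, Css is proportional to dose rate (D/τ) at fixed clearance.
D₂ = D₁ × (Css,target / Css,current) × (τ₂/τ₁) = 1360 × (24.4/30.4) × (4/12) = 363.9 mg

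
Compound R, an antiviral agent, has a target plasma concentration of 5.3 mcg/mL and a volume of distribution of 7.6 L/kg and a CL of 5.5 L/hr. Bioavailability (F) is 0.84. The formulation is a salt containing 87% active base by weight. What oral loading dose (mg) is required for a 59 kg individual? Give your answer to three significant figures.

Vd(total) = 59 kg × 7.6 L/kg = 448.4 L
LD is governed by Vd — clearance does not enter the loading-dose calculation.
LD = Vd × C / F / S = 448.4 × 5.300 / 0.84 / 0.87 = 3252 mg

3250 mg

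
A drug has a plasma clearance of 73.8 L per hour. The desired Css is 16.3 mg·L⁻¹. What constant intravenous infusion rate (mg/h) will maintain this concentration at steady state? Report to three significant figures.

Rate = CL × Css = 73.80 × 16.3 = 1203 mg/h

1200 mg/h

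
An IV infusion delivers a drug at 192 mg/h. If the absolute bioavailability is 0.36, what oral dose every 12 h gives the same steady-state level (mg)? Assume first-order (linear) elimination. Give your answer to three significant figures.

To maintain the same Css, the systemic dosing rate must be unchanged: F·D/τ = infusion rate.
D = rate × τ / F = 192 × 12 / 0.36 = 6400 mg

6400 mg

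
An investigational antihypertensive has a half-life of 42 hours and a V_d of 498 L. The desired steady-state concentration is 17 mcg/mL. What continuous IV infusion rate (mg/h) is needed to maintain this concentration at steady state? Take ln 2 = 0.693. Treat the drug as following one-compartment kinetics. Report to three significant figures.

CL = ln 2 · Vd / t½ = 0.693 × 498.0 / 42 = 8.217 L/h
Infusion rate = CL × Css = 8.217 × 17 = 139.7 mg/h

140 mg/h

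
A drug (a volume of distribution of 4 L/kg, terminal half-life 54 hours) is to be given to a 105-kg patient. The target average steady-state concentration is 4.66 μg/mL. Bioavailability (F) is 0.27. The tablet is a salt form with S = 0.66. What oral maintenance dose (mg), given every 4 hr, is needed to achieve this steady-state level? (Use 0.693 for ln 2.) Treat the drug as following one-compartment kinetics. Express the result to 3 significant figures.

564 mg

Total Vd = 4 × 105 = 420.0 L
CL = ln 2 · Vd / t½ = 0.693 × 420.0 / 54 = 5.390 L/h
D = CL × Css × τ / F / S = 5.390 × 4.66 × 4 / 0.27 / 0.66 = 563.8 mg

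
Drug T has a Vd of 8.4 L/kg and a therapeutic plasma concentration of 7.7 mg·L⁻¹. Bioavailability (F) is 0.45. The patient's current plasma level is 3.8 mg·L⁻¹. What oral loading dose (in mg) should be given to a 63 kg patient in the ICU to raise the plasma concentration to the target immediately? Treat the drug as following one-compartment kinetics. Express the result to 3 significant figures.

Total Vd = 8.4 × 63 = 529.2 L
Concentration deficit ΔC = 7.7 − 3.8 = 3.900 mg/L
LD = Vd × ΔC / F = 529.2 × 3.900 / 0.45 = 4586 mg

4590 mg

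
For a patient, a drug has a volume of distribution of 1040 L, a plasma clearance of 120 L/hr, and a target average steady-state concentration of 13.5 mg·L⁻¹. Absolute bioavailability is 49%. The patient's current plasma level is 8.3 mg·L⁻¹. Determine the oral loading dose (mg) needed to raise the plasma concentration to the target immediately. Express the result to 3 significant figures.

11000 mg

Loading dose depends on Vd (not clearance): it fills the distribution volume.
Concentration deficit ΔC = 13.5 − 8.3 = 5.200 mg/L
LD = Vd × ΔC / F = 1040 × 5.200 / 0.49 = 11040 mg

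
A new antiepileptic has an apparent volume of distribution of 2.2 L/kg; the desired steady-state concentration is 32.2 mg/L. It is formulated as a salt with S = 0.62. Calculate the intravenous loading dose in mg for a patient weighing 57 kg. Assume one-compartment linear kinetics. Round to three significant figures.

Vd = 2.2 L/kg × 57 kg = 125.4 L
LD = Vd × C / S = 125.4 × 32.20 / 0.62 = 6513 mg

6510 mg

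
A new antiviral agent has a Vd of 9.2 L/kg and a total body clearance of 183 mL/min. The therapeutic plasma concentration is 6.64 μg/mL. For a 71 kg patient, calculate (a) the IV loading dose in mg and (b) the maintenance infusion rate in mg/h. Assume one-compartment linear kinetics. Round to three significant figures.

(a) 4340 mg; (b) 72.9 mg/h

Vd = 9.2 L/kg × 71 kg = 653.2 L
LD = Vd · C_target = 653.2 × 6.64 = 4337 mg
CL = 183 mL/min = 183 × 0.06 = 10.98 L/h
Maintenance: replace elimination → rate = CL × Css = 10.98 × 6.64 = 72.91 mg/h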